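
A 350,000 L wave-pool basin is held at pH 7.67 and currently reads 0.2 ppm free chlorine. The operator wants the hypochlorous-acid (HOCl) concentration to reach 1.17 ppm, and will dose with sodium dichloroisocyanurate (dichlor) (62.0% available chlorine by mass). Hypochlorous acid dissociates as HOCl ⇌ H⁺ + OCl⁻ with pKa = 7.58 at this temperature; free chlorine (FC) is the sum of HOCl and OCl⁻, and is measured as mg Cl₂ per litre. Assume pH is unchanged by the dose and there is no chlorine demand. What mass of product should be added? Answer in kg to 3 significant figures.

[OCl⁻]/[HOCl] = 10^(pH − pKa) = 10^(7.67 − 7.58) = 1.23; fraction as HOCl = 1/(1 + 1.23) = 0.4484.
Free chlorine required for 1.17 ppm HOCl: 1.17 / 0.4484 = 2.609 ppm.
FC to add: 2.609 − 0.2 = 2.409 mg/L as Cl₂.
Cl₂ equivalent: 2.409 mg/L × 350,000 L = 843.3 g.
Product at 62.0% available Cl: 843.3 / 0.62 = 1360 g.

1.36 kg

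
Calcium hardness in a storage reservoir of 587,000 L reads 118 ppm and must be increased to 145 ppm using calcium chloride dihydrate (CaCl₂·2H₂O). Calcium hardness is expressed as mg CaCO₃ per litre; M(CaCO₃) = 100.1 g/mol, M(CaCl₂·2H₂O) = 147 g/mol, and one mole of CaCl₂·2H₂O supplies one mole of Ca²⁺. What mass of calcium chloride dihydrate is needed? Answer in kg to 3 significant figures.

Hardness to add: (145 − 118) = 27 mg/L as CaCO₃ × 587,000 L = 15,850 g as CaCO₃.
Moles of Ca²⁺ (1 mol Ca²⁺ ≡ 1 mol CaCO₃): 15,850 / 100.1 g/mol = 158.3 mol.
Mass of CaCl₂·2H₂O: 158.3 × 147 = 23,270 g.

23.3 kg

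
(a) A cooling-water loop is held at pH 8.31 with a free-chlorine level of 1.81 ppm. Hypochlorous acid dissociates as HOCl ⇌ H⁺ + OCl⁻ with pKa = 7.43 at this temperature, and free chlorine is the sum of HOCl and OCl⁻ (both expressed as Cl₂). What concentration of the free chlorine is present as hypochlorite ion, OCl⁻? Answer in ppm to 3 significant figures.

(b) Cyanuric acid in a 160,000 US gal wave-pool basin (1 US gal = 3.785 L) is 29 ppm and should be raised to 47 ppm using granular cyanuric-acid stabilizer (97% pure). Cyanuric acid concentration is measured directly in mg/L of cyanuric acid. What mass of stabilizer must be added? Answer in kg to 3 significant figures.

(a) 1.60 ppm; (b) 11.2 kg

(a) [OCl⁻]/[HOCl] = 10^(pH − pKa) = 10^(8.31 − 7.43) = 10^0.88 = 7.586.
(a) Fraction as HOCl = 1 / (1 + 7.586) = 0.1165.
(a) OCl⁻ = (1 − 0.1165) × 1.81 ppm = 1.599 ppm.

(b) Volume: 160,000 US gal × 3.785 L/gal = 605,600 L.
(b) CYA to add: (47 − 29) = 18 mg/L × 605,600 L = 10,900 g cyanuric acid.
(b) At 97% purity: 10,900 / 0.97 = 11,240 g product.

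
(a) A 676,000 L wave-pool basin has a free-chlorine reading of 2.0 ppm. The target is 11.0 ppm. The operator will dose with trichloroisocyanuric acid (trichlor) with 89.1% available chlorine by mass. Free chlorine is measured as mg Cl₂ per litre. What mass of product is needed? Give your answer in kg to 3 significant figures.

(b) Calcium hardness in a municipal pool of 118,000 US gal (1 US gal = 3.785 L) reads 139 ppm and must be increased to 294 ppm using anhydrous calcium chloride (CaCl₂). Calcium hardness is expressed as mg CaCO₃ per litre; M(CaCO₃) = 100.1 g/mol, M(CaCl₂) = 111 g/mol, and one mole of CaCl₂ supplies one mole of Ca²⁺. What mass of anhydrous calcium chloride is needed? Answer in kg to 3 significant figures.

(a) 6.83 kg; (b) 76.8 kg

(a) Chlorine deficit: 11.0 − 2.0 = 9 ppm = 9 mg/L as Cl₂.
(a) Cl₂ equivalent needed: 9 mg/L × 676,000 L = 6,084,000 mg = 6084 g.
(a) Product at 89.1% available chlorine: 6084 / 0.891 = 6828 g.

(b) Volume: 118,000 US gal × 3.785 L/gal = 446,630 L.
(b) Hardness to add: (294 − 139) = 155 mg/L as CaCO₃ × 446,630 L = 69,230 g as CaCO₃.
(b) Moles of Ca²⁺ (1 mol Ca²⁺ ≡ 1 mol CaCO₃): 69,230 / 100.1 g/mol = 691.6 mol.
(b) Mass of CaCl₂: 691.6 × 111 = 76,770 g.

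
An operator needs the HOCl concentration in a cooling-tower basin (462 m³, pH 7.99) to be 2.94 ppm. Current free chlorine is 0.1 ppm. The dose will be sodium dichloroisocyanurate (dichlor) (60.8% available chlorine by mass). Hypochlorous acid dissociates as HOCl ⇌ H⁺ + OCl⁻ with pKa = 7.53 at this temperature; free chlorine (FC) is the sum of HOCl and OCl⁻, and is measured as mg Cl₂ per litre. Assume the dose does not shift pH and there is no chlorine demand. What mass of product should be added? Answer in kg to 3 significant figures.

Volume: 462 m³ = 462,000 L.
[OCl⁻]/[HOCl] = 10^(pH − pKa) = 10^(7.99 − 7.53) = 2.884; fraction as HOCl = 1/(1 + 2.884) = 0.2575.
Free chlorine required for 2.94 ppm HOCl: 2.94 / 0.2575 = 11.42 ppm.
FC to add: 11.42 − 0.1 = 11.32 mg/L as Cl₂.
Cl₂ equivalent: 11.32 mg/L × 462,000 L = 5229 g.
Product at 60.8% available Cl: 5229 / 0.608 = 8601 g.

8.60 kg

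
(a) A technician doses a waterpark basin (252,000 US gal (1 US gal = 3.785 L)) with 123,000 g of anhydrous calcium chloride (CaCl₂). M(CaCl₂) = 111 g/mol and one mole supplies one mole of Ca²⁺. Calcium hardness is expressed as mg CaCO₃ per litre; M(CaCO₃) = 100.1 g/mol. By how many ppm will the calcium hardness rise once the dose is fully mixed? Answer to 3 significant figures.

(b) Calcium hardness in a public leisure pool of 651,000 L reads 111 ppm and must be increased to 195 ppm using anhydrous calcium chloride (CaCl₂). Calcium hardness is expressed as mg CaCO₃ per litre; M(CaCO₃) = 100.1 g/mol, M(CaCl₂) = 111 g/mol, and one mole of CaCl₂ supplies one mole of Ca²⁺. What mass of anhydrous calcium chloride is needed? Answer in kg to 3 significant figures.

(a) Volume: 252,000 US gal × 3.785 L/gal = 953,820 L.
(a) Moles of Ca²⁺: 123,000 g ÷ 111 g/mol = 1108 mol.
(a) As CaCO₃: 1108 mol × 100.1 g/mol = 110,900 g.
(a) Rise: 110,900 g / 953,820 L × 1000 = 116.3 mg/L.

(b) Hardness to add: (195 − 111) = 84 mg/L as CaCO₃ × 651,000 L = 54,680 g as CaCO₃.
(b) Moles of Ca²⁺ (1 mol Ca²⁺ ≡ 1 mol CaCO₃): 54,680 / 100.1 g/mol = 546.3 mol.
(b) Mass of CaCl₂: 546.3 × 111 = 60,640 g.

(a) 116 ppm; (b) 60.6 kg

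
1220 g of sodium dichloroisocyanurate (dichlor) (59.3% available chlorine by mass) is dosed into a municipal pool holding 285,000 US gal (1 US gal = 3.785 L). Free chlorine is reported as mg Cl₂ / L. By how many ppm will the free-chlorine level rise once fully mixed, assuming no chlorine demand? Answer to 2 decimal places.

0.67 ppm

Volume: 285,000 US gal × 3.785 L/gal = 1,078,725 L.
Available chlorine delivered: 1220 g × 0.593 = 723.5 g as Cl₂.
Concentration rise: 723.5 g / 1,078,725 L = 0.6707 mg/L = 0.67 ppm.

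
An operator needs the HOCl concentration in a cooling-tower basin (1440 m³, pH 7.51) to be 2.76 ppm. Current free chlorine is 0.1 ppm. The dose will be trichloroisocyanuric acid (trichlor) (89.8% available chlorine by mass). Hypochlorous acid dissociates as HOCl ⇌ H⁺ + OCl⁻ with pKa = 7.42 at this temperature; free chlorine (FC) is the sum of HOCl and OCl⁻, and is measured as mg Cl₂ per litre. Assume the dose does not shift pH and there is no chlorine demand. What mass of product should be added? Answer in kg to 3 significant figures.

9.71 kg

Volume: 1440 m³ = 1,440,000 L.
[OCl⁻]/[HOCl] = 10^(pH − pKa) = 10^(7.51 − 7.42) = 1.23; fraction as HOCl = 1/(1 + 1.23) = 0.4484.
Free chlorine required for 2.76 ppm HOCl: 2.76 / 0.4484 = 6.156 ppm.
FC to add: 6.156 − 0.1 = 6.056 mg/L as Cl₂.
Cl₂ equivalent: 6.056 mg/L × 1,440,000 L = 8720 g.
Product at 89.8% available Cl: 8720 / 0.898 = 9710 g.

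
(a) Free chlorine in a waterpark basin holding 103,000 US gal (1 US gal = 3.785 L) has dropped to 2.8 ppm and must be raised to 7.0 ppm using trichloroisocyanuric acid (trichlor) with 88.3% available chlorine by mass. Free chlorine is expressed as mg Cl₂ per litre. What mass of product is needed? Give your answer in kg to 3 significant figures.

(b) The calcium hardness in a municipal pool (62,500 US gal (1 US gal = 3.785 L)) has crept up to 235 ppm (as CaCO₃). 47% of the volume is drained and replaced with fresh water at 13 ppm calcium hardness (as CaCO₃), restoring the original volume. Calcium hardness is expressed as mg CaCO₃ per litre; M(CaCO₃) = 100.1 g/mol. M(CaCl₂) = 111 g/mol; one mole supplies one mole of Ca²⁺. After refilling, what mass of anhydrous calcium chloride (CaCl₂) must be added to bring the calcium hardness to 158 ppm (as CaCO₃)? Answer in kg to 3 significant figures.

(a) Volume: 103,000 US gal × 3.785 L/gal = 389,855 L.
(a) Chlorine deficit: 7.0 − 2.8 = 4.2 ppm = 4.2 mg/L as Cl₂.
(a) Cl₂ equivalent needed: 4.2 mg/L × 389,855 L = 1,637,000 mg = 1637 g.
(a) Product at 88.3% available chlorine: 1637 / 0.883 = 1854 g.

(b) Volume: 62,500 US gal × 3.785 L/gal = 236,562 L.
(b) After draining 47% and refilling: 235 × 0.53 + 13 × 0.47 = 130.66 ppm.
(b) Deficit to target: 158 − 130.66 = 27.34 mg/L.
(b) As CaCO₃: 27.34 mg/L × 236,562 L = 6468 g; ÷ 100.1 = 64.61 mol Ca²⁺.
(b) Mass: 64.61 × 111 = 7172 g.

(a) 1.85 kg; (b) 7.17 kg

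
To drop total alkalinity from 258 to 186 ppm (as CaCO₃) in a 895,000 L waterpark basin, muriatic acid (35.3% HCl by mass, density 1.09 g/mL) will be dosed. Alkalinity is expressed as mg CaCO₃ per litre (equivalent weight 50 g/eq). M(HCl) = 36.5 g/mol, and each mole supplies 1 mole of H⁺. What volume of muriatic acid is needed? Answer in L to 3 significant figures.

Alkalinity to neutralize: (258 − 186) = 72 mg/L as CaCO₃ × 895,000 L = 64,440 g as CaCO₃.
Equivalents of H⁺ required: 64,440 ÷ 50 g/eq = 1289 eq = 1289 mol HCl.
Mass of HCl: 1289 × 36.5 = 47,040 g.
Mass of 35.3% solution: 47,040 / 0.353 = 133,300 g.
Volume: 133,300 g ÷ 1.09 g/mL = 122,300 mL.

122 L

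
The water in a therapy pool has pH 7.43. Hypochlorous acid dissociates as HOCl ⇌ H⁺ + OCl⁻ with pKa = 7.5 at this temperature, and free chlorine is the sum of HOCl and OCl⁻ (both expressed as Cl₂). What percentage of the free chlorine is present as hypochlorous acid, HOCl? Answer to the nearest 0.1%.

54.0%

[OCl⁻]/[HOCl] = 10^(pH − pKa) = 10^(7.43 − 7.5) = 10^-0.07 = 0.8511.
Fraction as HOCl = 1 / (1 + 0.8511) = 0.5402.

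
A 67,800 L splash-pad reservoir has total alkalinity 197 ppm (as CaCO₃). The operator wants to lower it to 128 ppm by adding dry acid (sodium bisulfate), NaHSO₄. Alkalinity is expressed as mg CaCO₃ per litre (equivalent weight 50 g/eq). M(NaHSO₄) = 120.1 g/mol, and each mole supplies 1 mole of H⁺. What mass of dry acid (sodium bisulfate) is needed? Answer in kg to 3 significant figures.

11.2 kg

Alkalinity to neutralize: (197 − 128) = 69 mg/L as CaCO₃ × 67,800 L = 4678 g as CaCO₃.
Equivalents of H⁺ required: 4678 ÷ 50 g/eq = 93.56 eq = 93.56 mol NaHSO₄.
Mass of NaHSO₄: 93.56 × 120.1 = 11,240 g.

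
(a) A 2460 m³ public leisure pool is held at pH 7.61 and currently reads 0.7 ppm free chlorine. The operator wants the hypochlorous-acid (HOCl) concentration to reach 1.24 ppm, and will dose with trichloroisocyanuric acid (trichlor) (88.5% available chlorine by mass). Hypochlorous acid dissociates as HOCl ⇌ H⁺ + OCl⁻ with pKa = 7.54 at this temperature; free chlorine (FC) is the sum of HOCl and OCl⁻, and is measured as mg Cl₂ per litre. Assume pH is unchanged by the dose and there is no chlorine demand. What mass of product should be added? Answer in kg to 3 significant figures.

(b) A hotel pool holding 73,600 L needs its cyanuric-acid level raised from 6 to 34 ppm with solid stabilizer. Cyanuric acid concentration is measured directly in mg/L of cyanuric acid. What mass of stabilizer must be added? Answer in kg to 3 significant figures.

(a) 5.55 kg; (b) 2.06 kg

(a) Volume: 2460 m³ = 2,460,000 L.
(a) [OCl⁻]/[HOCl] = 10^(pH − pKa) = 10^(7.61 − 7.54) = 1.175; fraction as HOCl = 1/(1 + 1.175) = 0.4598.
(a) Free chlorine required for 1.24 ppm HOCl: 1.24 / 0.4598 = 2.697 ppm.
(a) FC to add: 2.697 − 0.7 = 1.997 mg/L as Cl₂.
(a) Cl₂ equivalent: 1.997 mg/L × 2,460,000 L = 4912 g.
(a) Product at 88.5% available Cl: 4912 / 0.885 = 5551 g.

(b) CYA to add: (34 − 6) = 28 mg/L × 73,600 L = 2061 g cyanuric acid.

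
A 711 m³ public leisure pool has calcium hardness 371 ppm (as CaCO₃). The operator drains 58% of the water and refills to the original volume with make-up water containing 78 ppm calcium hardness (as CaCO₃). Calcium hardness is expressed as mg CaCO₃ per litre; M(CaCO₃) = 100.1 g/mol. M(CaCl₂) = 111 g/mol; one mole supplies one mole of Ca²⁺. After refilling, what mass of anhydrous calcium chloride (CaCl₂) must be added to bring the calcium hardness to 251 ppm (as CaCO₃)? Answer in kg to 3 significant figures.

39.4 kg

Volume: 711 m³ = 711,000 L.
After draining 58% and refilling: 371 × 0.42 + 78 × 0.58 = 201.06 ppm.
Deficit to target: 251 − 201.06 = 49.94 mg/L.
As CaCO₃: 49.94 mg/L × 711,000 L = 35,510 g; ÷ 100.1 = 354.7 mol Ca²⁺.
Mass: 354.7 × 111 = 39,370 g.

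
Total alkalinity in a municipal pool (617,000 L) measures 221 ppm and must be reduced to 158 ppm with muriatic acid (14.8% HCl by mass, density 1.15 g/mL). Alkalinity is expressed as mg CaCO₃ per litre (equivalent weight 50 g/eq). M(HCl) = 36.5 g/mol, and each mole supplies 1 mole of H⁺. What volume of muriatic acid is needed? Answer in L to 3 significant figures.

167 L

Alkalinity to neutralize: (221 − 158) = 63 mg/L as CaCO₃ × 617,000 L = 38,870 g as CaCO₃.
Equivalents of H⁺ required: 38,870 ÷ 50 g/eq = 777.4 eq = 777.4 mol HCl.
Mass of HCl: 777.4 × 36.5 = 28,380 g.
Mass of 14.8% solution: 28,380 / 0.148 = 191,700 g.
Volume: 191,700 g ÷ 1.15 g/mL = 166,700 mL.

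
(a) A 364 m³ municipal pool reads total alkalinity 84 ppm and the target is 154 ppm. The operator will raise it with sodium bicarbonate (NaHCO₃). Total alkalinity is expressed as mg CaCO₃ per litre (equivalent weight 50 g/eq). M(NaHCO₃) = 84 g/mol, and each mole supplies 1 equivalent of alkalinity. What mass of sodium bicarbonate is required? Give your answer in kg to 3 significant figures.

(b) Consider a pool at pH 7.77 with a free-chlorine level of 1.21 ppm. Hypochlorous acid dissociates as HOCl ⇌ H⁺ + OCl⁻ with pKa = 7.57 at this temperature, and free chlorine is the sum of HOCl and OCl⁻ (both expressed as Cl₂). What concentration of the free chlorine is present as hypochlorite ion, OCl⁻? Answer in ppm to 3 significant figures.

(a) Volume: 364 m³ = 364,000 L.
(a) Alkalinity to add: (154 − 84) = 70 mg/L as CaCO₃ × 364,000 L = 25,480 g as CaCO₃.
(a) Equivalents: 25,480 g ÷ 50 g/eq = 509.6 eq.
(a) NaHCO₃ supplies 1 eq per mole → 509.6 mol.
(a) Mass: 509.6 mol × 84 g/mol = 42,810 g.

(b) [OCl⁻]/[HOCl] = 10^(pH − pKa) = 10^(7.77 − 7.57) = 10^0.20 = 1.585.
(b) Fraction as HOCl = 1 / (1 + 1.585) = 0.3869.
(b) OCl⁻ = (1 − 0.3869) × 1.21 ppm = 0.7419 ppm.

(a) 42.8 kg; (b) 0.742 ppm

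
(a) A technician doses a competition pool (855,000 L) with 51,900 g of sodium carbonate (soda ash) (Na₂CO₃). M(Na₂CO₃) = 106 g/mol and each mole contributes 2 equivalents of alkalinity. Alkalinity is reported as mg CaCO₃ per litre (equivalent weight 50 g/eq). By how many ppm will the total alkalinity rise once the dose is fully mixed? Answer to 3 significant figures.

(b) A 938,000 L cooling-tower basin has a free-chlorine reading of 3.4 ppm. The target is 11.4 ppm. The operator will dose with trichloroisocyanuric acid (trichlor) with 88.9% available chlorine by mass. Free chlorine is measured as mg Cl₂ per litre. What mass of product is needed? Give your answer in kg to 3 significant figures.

(a) 57.3 ppm; (b) 8.44 kg

(a) Moles of Na₂CO₃: 51,900 g ÷ 106 g/mol = 489.6 mol → 979.2 eq of alkalinity.
(a) As CaCO₃: 979.2 eq × 50 g/eq = 48,960 g.
(a) Rise: 48,960 g / 855,000 L × 1000 = 57.27 mg/L.

(b) Chlorine deficit: 11.4 − 3.4 = 8 ppm = 8 mg/L as Cl₂.
(b) Cl₂ equivalent needed: 8 mg/L × 938,000 L = 7,504,000 mg = 7504 g.
(b) Product at 88.9% available chlorine: 7504 / 0.889 = 8441 g.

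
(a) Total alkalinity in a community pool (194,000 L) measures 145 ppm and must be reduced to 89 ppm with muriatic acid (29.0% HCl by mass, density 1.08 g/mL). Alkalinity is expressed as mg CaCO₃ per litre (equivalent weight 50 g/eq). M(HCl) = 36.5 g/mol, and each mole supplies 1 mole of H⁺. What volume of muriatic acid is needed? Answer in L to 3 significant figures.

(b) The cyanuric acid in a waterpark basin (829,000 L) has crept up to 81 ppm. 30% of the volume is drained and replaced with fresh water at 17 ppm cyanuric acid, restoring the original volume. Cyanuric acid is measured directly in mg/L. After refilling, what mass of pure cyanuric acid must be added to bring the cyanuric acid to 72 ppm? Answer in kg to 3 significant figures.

(a) Alkalinity to neutralize: (145 − 89) = 56 mg/L as CaCO₃ × 194,000 L = 10,860 g as CaCO₃.
(a) Equivalents of H⁺ required: 10,860 ÷ 50 g/eq = 217.3 eq = 217.3 mol HCl.
(a) Mass of HCl: 217.3 × 36.5 = 7931 g.
(a) Mass of 29.0% solution: 7931 / 0.29 = 27,350 g.
(a) Volume: 27,350 g ÷ 1.08 g/mL = 25,320 mL.

(b) After draining 30% and refilling: 81 × 0.70 + 17 × 0.30 = 61.8 ppm.
(b) Deficit to target: 72 − 61.8 = 10.2 mg/L.
(b) Mass: 10.2 mg/L × 829,000 L = 8456 g cyanuric acid.

(a) 25.3 L; (b) 8.46 kg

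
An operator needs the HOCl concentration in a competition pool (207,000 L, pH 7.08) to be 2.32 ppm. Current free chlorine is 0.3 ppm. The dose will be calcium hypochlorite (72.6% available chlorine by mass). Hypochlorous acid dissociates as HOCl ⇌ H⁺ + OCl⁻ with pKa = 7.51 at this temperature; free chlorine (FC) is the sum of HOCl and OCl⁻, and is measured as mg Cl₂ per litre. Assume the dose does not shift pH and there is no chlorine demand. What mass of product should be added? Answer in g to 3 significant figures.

822 g

[OCl⁻]/[HOCl] = 10^(pH − pKa) = 10^(7.08 − 7.51) = 0.3715; fraction as HOCl = 1/(1 + 0.3715) = 0.7291.
Free chlorine required for 2.32 ppm HOCl: 2.32 / 0.7291 = 3.182 ppm.
FC to add: 3.182 − 0.3 = 2.882 mg/L as Cl₂.
Cl₂ equivalent: 2.882 mg/L × 207,000 L = 596.6 g.
Product at 72.6% available Cl: 596.6 / 0.726 = 821.7 g.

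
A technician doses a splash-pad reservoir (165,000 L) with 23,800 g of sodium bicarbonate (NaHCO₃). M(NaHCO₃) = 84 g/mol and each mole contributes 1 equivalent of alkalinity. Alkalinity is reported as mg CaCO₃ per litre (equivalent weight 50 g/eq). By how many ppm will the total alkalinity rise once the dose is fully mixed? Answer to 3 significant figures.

Moles of NaHCO₃: 23,800 g ÷ 84 g/mol = 283.3 mol → 283.3 eq of alkalinity.
As CaCO₃: 283.3 eq × 50 g/eq = 14,170 g.
Rise: 14,170 g / 165,000 L × 1000 = 85.86 mg/L.

85.9 ppm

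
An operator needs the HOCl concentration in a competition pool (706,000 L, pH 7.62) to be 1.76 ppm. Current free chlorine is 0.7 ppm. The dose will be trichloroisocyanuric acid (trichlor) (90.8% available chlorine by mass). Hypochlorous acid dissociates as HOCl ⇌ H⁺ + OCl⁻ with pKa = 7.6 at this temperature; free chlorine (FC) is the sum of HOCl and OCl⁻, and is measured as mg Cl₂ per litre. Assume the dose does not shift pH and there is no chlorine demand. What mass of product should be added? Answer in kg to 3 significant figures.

[OCl⁻]/[HOCl] = 10^(pH − pKa) = 10^(7.62 − 7.6) = 1.047; fraction as HOCl = 1/(1 + 1.047) = 0.4885.
Free chlorine required for 1.76 ppm HOCl: 1.76 / 0.4885 = 3.603 ppm.
FC to add: 3.603 − 0.7 = 2.903 mg/L as Cl₂.
Cl₂ equivalent: 2.903 mg/L × 706,000 L = 2049 g.
Product at 90.8% available Cl: 2049 / 0.908 = 2257 g.

2.26 kg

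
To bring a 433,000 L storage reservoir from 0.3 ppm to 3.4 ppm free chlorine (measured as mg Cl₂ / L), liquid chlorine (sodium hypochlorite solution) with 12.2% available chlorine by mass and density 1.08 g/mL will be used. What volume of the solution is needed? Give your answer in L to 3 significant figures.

Chlorine deficit: 3.4 − 0.3 = 3.1 ppm = 3.1 mg/L as Cl₂.
Cl₂ equivalent needed: 3.1 mg/L × 433,000 L = 1,342,000 mg = 1342 g.
Product at 12.2% available chlorine: 1342 / 0.122 = 11,000 g.
Volume at density 1.08 g/mL: 11,000 g ÷ 1.08 g/mL = 10,190 mL.

10.2 L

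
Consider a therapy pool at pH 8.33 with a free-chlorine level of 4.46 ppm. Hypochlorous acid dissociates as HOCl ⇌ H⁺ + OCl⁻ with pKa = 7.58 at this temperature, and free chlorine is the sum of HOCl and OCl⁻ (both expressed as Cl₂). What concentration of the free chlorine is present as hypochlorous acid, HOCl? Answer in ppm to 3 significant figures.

[OCl⁻]/[HOCl] = 10^(pH − pKa) = 10^(8.33 − 7.58) = 10^0.75 = 5.623.
Fraction as HOCl = 1 / (1 + 5.623) = 0.151.
HOCl = 0.151 × 4.46 ppm = 0.6734 ppm.

0.673 ppm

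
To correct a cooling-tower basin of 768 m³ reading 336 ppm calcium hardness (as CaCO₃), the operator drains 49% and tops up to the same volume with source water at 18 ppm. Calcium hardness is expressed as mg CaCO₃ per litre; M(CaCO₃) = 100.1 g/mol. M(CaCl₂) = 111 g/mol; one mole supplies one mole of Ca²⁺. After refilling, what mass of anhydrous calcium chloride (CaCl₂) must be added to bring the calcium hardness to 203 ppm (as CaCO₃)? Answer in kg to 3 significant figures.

19.4 kg

Volume: 768 m³ = 768,000 L.
After draining 49% and refilling: 336 × 0.51 + 18 × 0.49 = 180.18 ppm.
Deficit to target: 203 − 180.18 = 22.82 mg/L.
As CaCO₃: 22.82 mg/L × 768,000 L = 17,530 g; ÷ 100.1 = 175.1 mol Ca²⁺.
Mass: 175.1 × 111 = 19,430 g.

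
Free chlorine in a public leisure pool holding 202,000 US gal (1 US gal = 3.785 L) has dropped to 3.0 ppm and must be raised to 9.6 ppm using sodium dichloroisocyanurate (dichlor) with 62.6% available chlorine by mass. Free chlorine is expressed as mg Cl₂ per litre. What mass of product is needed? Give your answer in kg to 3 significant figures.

8.06 kg

Volume: 202,000 US gal × 3.785 L/gal = 764,570 L.
Chlorine deficit: 9.6 − 3.0 = 6.6 ppm = 6.6 mg/L as Cl₂.
Cl₂ equivalent needed: 6.6 mg/L × 764,570 L = 5,046,000 mg = 5046 g.
Product at 62.6% available chlorine: 5046 / 0.626 = 8061 g.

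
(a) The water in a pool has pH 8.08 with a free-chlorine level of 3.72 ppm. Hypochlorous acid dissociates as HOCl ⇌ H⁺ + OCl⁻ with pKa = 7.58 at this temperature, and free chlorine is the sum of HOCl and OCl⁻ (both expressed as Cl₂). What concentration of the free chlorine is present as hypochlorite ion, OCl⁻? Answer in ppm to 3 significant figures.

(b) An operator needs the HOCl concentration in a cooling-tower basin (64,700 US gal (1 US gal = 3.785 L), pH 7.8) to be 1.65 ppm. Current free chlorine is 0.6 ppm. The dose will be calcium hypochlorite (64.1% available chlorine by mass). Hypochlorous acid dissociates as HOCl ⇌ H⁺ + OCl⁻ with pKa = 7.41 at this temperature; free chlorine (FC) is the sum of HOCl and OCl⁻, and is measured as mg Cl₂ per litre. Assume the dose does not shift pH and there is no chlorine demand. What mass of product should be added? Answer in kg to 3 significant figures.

(a) [OCl⁻]/[HOCl] = 10^(pH − pKa) = 10^(8.08 − 7.58) = 10^0.50 = 3.162.
(a) Fraction as HOCl = 1 / (1 + 3.162) = 0.2403.
(a) OCl⁻ = (1 − 0.2403) × 3.72 ppm = 2.826 ppm.

(b) Volume: 64,700 US gal × 3.785 L/gal = 244,890 L.
(b) [OCl⁻]/[HOCl] = 10^(pH − pKa) = 10^(7.8 − 7.41) = 2.455; fraction as HOCl = 1/(1 + 2.455) = 0.2895.
(b) Free chlorine required for 1.65 ppm HOCl: 1.65 / 0.2895 = 5.7 ppm.
(b) FC to add: 5.7 − 0.6 = 5.1 mg/L as Cl₂.
(b) Cl₂ equivalent: 5.1 mg/L × 244,890 L = 1249 g.
(b) Product at 64.1% available Cl: 1249 / 0.641 = 1949 g.

(a) 2.83 ppm; (b) 1.95 kg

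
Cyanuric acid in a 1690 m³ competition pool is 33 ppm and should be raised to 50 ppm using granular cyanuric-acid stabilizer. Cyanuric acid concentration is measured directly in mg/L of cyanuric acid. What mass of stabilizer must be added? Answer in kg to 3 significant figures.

28.7 kg

Volume: 1690 m³ = 1,690,000 L.
CYA to add: (50 − 33) = 17 mg/L × 1,690,000 L = 28,730 g cyanuric acid.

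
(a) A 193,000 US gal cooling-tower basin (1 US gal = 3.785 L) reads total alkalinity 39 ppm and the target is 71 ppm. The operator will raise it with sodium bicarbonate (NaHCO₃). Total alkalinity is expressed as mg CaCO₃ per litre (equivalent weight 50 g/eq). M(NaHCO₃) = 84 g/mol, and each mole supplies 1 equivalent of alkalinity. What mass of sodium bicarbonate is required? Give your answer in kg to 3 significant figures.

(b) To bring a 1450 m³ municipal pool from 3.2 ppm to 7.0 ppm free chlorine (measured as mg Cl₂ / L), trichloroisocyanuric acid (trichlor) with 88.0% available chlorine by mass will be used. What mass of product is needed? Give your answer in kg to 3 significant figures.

(a) 39.3 kg; (b) 6.26 kg

(a) Volume: 193,000 US gal × 3.785 L/gal = 730,505 L.
(a) Alkalinity to add: (71 − 39) = 32 mg/L as CaCO₃ × 730,505 L = 23,380 g as CaCO₃.
(a) Equivalents: 23,380 g ÷ 50 g/eq = 467.5 eq.
(a) NaHCO₃ supplies 1 eq per mole → 467.5 mol.
(a) Mass: 467.5 mol × 84 g/mol = 39,270 g.

(b) Volume: 1450 m³ = 1,450,000 L.
(b) Chlorine deficit: 7.0 − 3.2 = 3.8 ppm = 3.8 mg/L as Cl₂.
(b) Cl₂ equivalent needed: 3.8 mg/L × 1,450,000 L = 5,510,000 mg = 5510 g.
(b) Product at 88.0% available chlorine: 5510 / 0.88 = 6261 g.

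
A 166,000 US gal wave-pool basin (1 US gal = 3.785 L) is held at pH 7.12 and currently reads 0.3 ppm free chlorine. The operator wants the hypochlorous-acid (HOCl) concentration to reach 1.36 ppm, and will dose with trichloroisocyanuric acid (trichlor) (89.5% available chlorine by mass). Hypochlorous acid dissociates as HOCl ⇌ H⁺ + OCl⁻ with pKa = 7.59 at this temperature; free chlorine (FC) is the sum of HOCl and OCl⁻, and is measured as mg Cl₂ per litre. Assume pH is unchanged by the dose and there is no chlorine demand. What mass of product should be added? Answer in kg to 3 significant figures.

1.07 kg

Volume: 166,000 US gal × 3.785 L/gal = 628,310 L.
[OCl⁻]/[HOCl] = 10^(pH − pKa) = 10^(7.12 − 7.59) = 0.3388; fraction as HOCl = 1/(1 + 0.3388) = 0.7469.
Free chlorine required for 1.36 ppm HOCl: 1.36 / 0.7469 = 1.821 ppm.
FC to add: 1.821 − 0.3 = 1.521 mg/L as Cl₂.
Cl₂ equivalent: 1.521 mg/L × 628,310 L = 955.6 g.
Product at 89.5% available Cl: 955.6 / 0.895 = 1068 g.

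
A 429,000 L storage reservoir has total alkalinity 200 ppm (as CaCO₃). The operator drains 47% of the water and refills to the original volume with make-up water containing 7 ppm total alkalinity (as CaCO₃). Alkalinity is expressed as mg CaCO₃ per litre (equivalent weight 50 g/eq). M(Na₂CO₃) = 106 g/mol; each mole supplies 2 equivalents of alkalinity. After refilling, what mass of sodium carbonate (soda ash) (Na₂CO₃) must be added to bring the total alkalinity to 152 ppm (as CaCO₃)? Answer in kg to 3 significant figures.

19.4 kg

After draining 47% and refilling: 200 × 0.53 + 7 × 0.47 = 109.29 ppm.
Deficit to target: 152 − 109.29 = 42.71 mg/L.
As CaCO₃: 42.71 mg/L × 429,000 L = 18,320 g; ÷ 50 g/eq ÷ 2 = 183.2 mol Na₂CO₃.
Mass: 183.2 × 106 = 19,420 g.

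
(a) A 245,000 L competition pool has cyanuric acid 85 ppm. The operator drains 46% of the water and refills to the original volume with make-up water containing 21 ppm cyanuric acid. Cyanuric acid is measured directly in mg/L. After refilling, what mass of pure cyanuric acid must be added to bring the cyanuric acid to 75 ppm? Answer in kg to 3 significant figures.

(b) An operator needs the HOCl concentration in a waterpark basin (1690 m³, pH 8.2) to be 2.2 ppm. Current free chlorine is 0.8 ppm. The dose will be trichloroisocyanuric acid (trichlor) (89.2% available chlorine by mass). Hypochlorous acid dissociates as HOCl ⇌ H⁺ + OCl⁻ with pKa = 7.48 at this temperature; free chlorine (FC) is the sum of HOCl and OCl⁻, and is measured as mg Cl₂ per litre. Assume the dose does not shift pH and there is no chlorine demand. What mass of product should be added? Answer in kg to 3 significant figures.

(a) 4.76 kg; (b) 24.5 kg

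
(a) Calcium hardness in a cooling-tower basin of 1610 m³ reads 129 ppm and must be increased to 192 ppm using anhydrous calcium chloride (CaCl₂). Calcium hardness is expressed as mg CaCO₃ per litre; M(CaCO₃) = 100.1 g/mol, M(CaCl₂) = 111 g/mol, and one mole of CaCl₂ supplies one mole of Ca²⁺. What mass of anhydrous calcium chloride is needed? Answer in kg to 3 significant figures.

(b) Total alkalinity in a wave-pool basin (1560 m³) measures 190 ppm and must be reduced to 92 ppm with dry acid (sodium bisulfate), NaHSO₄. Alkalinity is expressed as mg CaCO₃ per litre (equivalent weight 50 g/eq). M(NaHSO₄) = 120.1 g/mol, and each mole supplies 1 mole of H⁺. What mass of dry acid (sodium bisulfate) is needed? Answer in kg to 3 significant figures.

(a) 112 kg; (b) 367 kg

(a) Volume: 1610 m³ = 1,610,000 L.
(a) Hardness to add: (192 − 129) = 63 mg/L as CaCO₃ × 1,610,000 L = 101,400 g as CaCO₃.
(a) Moles of Ca²⁺ (1 mol Ca²⁺ ≡ 1 mol CaCO₃): 101,400 / 100.1 g/mol = 1013 mol.
(a) Mass of CaCl₂: 1013 × 111 = 112,500 g.

(b) Volume: 1560 m³ = 1,560,000 L.
(b) Alkalinity to neutralize: (190 − 92) = 98 mg/L as CaCO₃ × 1,560,000 L = 152,900 g as CaCO₃.
(b) Equivalents of H⁺ required: 152,900 ÷ 50 g/eq = 3058 eq = 3058 mol NaHSO₄.
(b) Mass of NaHSO₄: 3058 × 120.1 = 367,200 g.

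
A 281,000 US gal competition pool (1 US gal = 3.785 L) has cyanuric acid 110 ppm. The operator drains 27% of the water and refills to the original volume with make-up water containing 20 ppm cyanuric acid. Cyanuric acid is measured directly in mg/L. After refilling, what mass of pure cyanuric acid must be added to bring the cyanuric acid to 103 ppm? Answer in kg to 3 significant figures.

18.4 kg

Volume: 281,000 US gal × 3.785 L/gal = 1,063,585 L.
After draining 27% and refilling: 110 × 0.73 + 20 × 0.27 = 85.7 ppm.
Deficit to target: 103 − 85.7 = 17.3 mg/L.
Mass: 17.3 mg/L × 1,063,585 L = 18,400 g cyanuric acid.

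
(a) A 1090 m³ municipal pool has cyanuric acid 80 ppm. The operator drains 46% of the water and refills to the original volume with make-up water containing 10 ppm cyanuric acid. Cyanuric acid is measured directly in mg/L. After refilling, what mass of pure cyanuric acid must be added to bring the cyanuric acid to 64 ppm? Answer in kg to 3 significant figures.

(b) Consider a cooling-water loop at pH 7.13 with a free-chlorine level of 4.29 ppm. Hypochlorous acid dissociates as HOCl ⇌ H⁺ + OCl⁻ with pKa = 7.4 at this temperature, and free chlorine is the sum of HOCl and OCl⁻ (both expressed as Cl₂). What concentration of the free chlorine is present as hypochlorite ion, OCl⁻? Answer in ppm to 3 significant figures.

(a) 17.7 kg; (b) 1.50 ppm

(a) Volume: 1090 m³ = 1,090,000 L.
(a) After draining 46% and refilling: 80 × 0.54 + 10 × 0.46 = 47.8 ppm.
(a) Deficit to target: 64 − 47.8 = 16.2 mg/L.
(a) Mass: 16.2 mg/L × 1,090,000 L = 17,660 g cyanuric acid.

(b) [OCl⁻]/[HOCl] = 10^(pH − pKa) = 10^(7.13 − 7.4) = 10^-0.27 = 0.537.
(b) Fraction as HOCl = 1 / (1 + 0.537) = 0.6506.
(b) OCl⁻ = (1 − 0.6506) × 4.29 ppm = 1.499 ppm.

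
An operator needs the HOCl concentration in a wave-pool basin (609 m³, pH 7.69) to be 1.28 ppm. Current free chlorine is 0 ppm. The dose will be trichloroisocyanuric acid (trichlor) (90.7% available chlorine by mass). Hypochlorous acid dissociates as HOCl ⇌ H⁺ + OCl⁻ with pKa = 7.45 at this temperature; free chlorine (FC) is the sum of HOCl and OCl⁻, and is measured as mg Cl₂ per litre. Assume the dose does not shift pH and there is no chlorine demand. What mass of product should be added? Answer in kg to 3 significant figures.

2.35 kg

Volume: 609 m³ = 609,000 L.
[OCl⁻]/[HOCl] = 10^(pH − pKa) = 10^(7.69 − 7.45) = 1.738; fraction as HOCl = 1/(1 + 1.738) = 0.3653.
Free chlorine required for 1.28 ppm HOCl: 1.28 / 0.3653 = 3.504 ppm.
FC to add: 3.504 − 0 = 3.504 mg/L as Cl₂.
Cl₂ equivalent: 3.504 mg/L × 609,000 L = 2134 g.
Product at 90.7% available Cl: 2134 / 0.907 = 2353 g.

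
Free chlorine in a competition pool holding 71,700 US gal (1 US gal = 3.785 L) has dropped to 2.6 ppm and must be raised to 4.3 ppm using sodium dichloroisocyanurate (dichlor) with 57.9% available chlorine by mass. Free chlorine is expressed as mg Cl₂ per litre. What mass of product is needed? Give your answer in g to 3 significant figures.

Volume: 71,700 US gal × 3.785 L/gal = 271,384 L.
Chlorine deficit: 4.3 − 2.6 = 1.7 ppm = 1.7 mg/L as Cl₂.
Cl₂ equivalent needed: 1.7 mg/L × 271,384 L = 461,400 mg = 461.4 g.
Product at 57.9% available chlorine: 461.4 / 0.579 = 796.8 g.

797 g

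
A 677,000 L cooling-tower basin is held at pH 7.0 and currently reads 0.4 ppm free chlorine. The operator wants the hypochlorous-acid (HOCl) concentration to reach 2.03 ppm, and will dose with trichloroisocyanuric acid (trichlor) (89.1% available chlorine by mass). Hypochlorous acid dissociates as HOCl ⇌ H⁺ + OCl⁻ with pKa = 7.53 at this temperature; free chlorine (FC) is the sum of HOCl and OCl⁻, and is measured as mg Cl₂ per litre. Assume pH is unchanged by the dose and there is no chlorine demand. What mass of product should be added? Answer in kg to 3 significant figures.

[OCl⁻]/[HOCl] = 10^(pH − pKa) = 10^(7.0 − 7.53) = 0.2951; fraction as HOCl = 1/(1 + 0.2951) = 0.7721.
Free chlorine required for 2.03 ppm HOCl: 2.03 / 0.7721 = 2.629 ppm.
FC to add: 2.629 − 0.4 = 2.229 mg/L as Cl₂.
Cl₂ equivalent: 2.229 mg/L × 677,000 L = 1509 g.
Product at 89.1% available Cl: 1509 / 0.891 = 1694 g.

1.69 kg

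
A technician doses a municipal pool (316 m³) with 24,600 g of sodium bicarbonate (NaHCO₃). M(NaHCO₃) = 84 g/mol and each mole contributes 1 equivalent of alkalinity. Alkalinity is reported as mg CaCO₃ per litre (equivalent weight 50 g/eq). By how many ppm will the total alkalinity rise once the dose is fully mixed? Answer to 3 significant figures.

Volume: 316 m³ = 316,000 L.
Moles of NaHCO₃: 24,600 g ÷ 84 g/mol = 292.9 mol → 292.9 eq of alkalinity.
As CaCO₃: 292.9 eq × 50 g/eq = 14,640 g.
Rise: 14,640 g / 316,000 L × 1000 = 46.34 mg/L.

46.3 ppm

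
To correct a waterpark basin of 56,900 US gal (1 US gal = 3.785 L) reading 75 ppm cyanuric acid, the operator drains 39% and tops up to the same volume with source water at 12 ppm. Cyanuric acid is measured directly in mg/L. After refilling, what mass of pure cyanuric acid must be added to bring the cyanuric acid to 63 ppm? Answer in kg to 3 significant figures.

2.71 kg

Volume: 56,900 US gal × 3.785 L/gal = 215,366 L.
After draining 39% and refilling: 75 × 0.61 + 12 × 0.39 = 50.43 ppm.
Deficit to target: 63 − 50.43 = 12.57 mg/L.
Mass: 12.57 mg/L × 215,366 L = 2707 g cyanuric acid.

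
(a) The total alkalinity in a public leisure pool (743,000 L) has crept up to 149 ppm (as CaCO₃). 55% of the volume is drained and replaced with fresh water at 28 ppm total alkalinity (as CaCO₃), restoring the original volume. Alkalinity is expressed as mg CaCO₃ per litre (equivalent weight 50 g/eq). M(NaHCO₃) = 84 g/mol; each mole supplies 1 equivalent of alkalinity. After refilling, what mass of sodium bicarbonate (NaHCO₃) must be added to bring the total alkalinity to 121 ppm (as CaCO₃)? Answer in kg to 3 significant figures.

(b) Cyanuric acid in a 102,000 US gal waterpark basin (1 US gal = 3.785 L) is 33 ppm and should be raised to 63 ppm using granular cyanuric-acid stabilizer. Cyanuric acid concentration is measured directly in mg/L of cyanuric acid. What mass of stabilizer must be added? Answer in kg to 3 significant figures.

(a) 48.1 kg; (b) 11.6 kg

(a) After draining 55% and refilling: 149 × 0.45 + 28 × 0.55 = 82.45 ppm.
(a) Deficit to target: 121 − 82.45 = 38.55 mg/L.
(a) As CaCO₃: 38.55 mg/L × 743,000 L = 28,640 g; ÷ 50 g/eq ÷ 1 = 572.9 mol NaHCO₃.
(a) Mass: 572.9 × 84 = 48,120 g.

(b) Volume: 102,000 US gal × 3.785 L/gal = 386,070 L.
(b) CYA to add: (63 − 33) = 30 mg/L × 386,070 L = 11,580 g cyanuric acid.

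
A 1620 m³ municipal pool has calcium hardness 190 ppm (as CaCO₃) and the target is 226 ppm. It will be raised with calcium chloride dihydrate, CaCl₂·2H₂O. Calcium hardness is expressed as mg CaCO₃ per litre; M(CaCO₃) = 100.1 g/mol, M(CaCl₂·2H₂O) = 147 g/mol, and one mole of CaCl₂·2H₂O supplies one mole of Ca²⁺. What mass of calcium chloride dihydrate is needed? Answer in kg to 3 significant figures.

Volume: 1620 m³ = 1,620,000 L.
Hardness to add: (226 − 190) = 36 mg/L as CaCO₃ × 1,620,000 L = 58,320 g as CaCO₃.
Moles of Ca²⁺ (1 mol Ca²⁺ ≡ 1 mol CaCO₃): 58,320 / 100.1 g/mol = 582.6 mol.
Mass of CaCl₂·2H₂O: 582.6 × 147 = 85,640 g.

85.6 kg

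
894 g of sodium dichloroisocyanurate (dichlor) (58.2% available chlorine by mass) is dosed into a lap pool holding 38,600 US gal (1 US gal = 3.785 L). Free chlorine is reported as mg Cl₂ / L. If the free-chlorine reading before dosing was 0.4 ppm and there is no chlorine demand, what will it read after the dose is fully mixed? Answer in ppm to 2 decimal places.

3.96 ppm

Volume: 38,600 US gal × 3.785 L/gal = 146,101 L.
Available chlorine delivered: 894 g × 0.582 = 520.3 g as Cl₂.
Concentration rise: 520.3 g / 146,101 L = 3.561 mg/L = 3.56 ppm.
Final FC: 0.4 + 3.56 = 3.96 ppm.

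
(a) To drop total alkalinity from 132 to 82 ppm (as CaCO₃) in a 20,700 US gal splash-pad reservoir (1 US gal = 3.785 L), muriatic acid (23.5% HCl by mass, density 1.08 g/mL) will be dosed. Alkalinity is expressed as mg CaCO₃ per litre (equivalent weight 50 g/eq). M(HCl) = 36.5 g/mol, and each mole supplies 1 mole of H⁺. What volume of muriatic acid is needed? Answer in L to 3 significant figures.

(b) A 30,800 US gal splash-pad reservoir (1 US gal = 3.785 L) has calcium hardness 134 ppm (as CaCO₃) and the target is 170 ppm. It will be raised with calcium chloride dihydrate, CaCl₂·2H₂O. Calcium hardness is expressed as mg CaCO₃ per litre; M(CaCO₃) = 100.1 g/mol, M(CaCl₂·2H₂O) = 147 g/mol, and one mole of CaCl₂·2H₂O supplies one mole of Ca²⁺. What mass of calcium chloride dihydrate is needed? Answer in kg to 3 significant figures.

(a) Volume: 20,700 US gal × 3.785 L/gal = 78,350 L.
(a) Alkalinity to neutralize: (132 − 82) = 50 mg/L as CaCO₃ × 78,350 L = 3917 g as CaCO₃.
(a) Equivalents of H⁺ required: 3917 ÷ 50 g/eq = 78.35 eq = 78.35 mol HCl.
(a) Mass of HCl: 78.35 × 36.5 = 2860 g.
(a) Mass of 23.5% solution: 2860 / 0.235 = 12,170 g.
(a) Volume: 12,170 g ÷ 1.08 g/mL = 11,270 mL.

(b) Volume: 30,800 US gal × 3.785 L/gal = 116,578 L.
(b) Hardness to add: (170 − 134) = 36 mg/L as CaCO₃ × 116,578 L = 4197 g as CaCO₃.
(b) Moles of Ca²⁺ (1 mol Ca²⁺ ≡ 1 mol CaCO₃): 4197 / 100.1 g/mol = 41.93 mol.
(b) Mass of CaCl₂·2H₂O: 41.93 × 147 = 6163 g.

(a) 11.3 L; (b) 6.16 kg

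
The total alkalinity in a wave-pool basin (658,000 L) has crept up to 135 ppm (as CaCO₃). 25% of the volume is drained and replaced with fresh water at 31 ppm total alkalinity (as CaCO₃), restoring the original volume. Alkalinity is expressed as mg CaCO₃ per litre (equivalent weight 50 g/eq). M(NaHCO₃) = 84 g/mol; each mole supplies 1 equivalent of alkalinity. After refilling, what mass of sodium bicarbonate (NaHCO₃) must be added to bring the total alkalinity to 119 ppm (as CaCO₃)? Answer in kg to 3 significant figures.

11.1 kg

After draining 25% and refilling: 135 × 0.75 + 31 × 0.25 = 109 ppm.
Deficit to target: 119 − 109 = 10 mg/L.
As CaCO₃: 10 mg/L × 658,000 L = 6580 g; ÷ 50 g/eq ÷ 1 = 131.6 mol NaHCO₃.
Mass: 131.6 × 84 = 11,050 g.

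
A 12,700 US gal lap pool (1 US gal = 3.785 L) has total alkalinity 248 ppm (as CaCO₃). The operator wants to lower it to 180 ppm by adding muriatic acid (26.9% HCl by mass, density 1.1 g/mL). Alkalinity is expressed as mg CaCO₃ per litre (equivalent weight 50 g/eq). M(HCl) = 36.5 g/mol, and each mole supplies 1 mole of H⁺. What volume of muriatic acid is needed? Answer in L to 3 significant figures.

Volume: 12,700 US gal × 3.785 L/gal = 48,070 L.
Alkalinity to neutralize: (248 − 180) = 68 mg/L as CaCO₃ × 48,070 L = 3269 g as CaCO₃.
Equivalents of H⁺ required: 3269 ÷ 50 g/eq = 65.37 eq = 65.37 mol HCl.
Mass of HCl: 65.37 × 36.5 = 2386 g.
Mass of 26.9% solution: 2386 / 0.269 = 8871 g.
Volume: 8871 g ÷ 1.1 g/mL = 8064 mL.

8.06 L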